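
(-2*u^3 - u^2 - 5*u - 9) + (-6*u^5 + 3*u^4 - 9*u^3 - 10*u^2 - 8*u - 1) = -6*u^5 + 3*u^4 - 11*u^3 - 11*u^2 - 13*u - 10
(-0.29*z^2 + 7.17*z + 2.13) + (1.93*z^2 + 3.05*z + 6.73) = 1.64*z^2 + 10.22*z + 8.86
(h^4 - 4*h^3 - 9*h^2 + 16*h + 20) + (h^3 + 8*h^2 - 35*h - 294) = h^4 - 3*h^3 - h^2 - 19*h - 274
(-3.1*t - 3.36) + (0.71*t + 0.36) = -2.39*t - 3.0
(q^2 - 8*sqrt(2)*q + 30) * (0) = 0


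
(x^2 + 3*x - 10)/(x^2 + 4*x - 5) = (x - 2)/(x - 1)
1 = 1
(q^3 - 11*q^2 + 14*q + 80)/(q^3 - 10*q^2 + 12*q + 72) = (q^2 - 13*q + 40)/(q^2 - 12*q + 36)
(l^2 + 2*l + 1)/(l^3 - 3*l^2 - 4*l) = (l + 1)/(l*(l - 4))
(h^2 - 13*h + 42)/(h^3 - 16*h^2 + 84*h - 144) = (h - 7)/(h^2 - 10*h + 24)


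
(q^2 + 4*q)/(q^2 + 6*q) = (q + 4)/(q + 6)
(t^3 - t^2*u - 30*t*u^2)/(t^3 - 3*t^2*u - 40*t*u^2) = (t - 6*u)/(t - 8*u)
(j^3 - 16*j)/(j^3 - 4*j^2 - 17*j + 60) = j*(j - 4)/(j^2 - 8*j + 15)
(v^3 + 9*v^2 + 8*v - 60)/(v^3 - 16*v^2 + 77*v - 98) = (v^2 + 11*v + 30)/(v^2 - 14*v + 49)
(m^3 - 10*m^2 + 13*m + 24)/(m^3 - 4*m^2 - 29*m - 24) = (m - 3)/(m + 3)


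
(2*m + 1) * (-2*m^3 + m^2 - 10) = -4*m^4 + m^2 - 20*m - 10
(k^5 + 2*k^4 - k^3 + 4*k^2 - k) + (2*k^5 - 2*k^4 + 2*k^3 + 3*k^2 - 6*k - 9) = 3*k^5 + k^3 + 7*k^2 - 7*k - 9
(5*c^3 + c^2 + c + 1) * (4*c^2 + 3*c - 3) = 20*c^5 + 19*c^4 - 8*c^3 + 4*c^2 - 3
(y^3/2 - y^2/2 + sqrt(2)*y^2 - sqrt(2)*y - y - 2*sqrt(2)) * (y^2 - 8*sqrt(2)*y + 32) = y^5/2 - 3*sqrt(2)*y^4 - y^4/2 - y^3 + 3*sqrt(2)*y^3 + 38*sqrt(2)*y^2 - 32*sqrt(2)*y - 64*sqrt(2)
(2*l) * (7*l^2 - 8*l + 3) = 14*l^3 - 16*l^2 + 6*l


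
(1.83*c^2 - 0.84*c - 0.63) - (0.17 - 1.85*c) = 1.83*c^2 + 1.01*c - 0.8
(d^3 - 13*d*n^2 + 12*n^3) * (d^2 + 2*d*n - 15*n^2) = d^5 + 2*d^4*n - 28*d^3*n^2 - 14*d^2*n^3 + 219*d*n^4 - 180*n^5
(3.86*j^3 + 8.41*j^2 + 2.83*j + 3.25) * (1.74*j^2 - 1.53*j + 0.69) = 6.7164*j^5 + 8.7276*j^4 - 5.2797*j^3 + 7.128*j^2 - 3.0198*j + 2.2425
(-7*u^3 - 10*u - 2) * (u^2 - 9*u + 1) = -7*u^5 + 63*u^4 - 17*u^3 + 88*u^2 + 8*u - 2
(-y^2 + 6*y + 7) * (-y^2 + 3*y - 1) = y^4 - 9*y^3 + 12*y^2 + 15*y - 7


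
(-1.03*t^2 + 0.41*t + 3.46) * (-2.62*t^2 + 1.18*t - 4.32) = 2.6986*t^4 - 2.2896*t^3 - 4.1318*t^2 + 2.3116*t - 14.9472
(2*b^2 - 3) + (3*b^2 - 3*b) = 5*b^2 - 3*b - 3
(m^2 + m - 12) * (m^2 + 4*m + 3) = m^4 + 5*m^3 - 5*m^2 - 45*m - 36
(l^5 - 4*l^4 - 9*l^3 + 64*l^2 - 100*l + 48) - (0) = l^5 - 4*l^4 - 9*l^3 + 64*l^2 - 100*l + 48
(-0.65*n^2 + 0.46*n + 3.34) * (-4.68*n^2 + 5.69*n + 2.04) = 3.042*n^4 - 5.8513*n^3 - 14.3398*n^2 + 19.943*n + 6.8136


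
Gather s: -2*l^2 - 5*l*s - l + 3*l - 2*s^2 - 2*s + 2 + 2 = -2*l^2 + 2*l - 2*s^2 + s*(-5*l - 2) + 4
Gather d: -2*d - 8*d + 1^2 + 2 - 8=-10*d - 5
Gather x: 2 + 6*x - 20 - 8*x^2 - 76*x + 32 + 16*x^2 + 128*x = 8*x^2 + 58*x + 14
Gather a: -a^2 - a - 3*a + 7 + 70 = -a^2 - 4*a + 77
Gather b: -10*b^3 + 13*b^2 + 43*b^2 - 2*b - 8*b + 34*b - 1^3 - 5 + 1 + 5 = -10*b^3 + 56*b^2 + 24*b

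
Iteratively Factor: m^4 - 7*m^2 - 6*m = (m - 3)*(m^3 + 3*m^2 + 2*m) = (m - 3)*(m + 1)*(m^2 + 2*m) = m*(m - 3)*(m + 1)*(m + 2)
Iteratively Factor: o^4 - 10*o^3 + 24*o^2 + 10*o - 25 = (o + 1)*(o^3 - 11*o^2 + 35*o - 25) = (o - 5)*(o + 1)*(o^2 - 6*o + 5) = (o - 5)*(o - 1)*(o + 1)*(o - 5)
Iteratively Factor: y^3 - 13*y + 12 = (y - 3)*(y^2 + 3*y - 4) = (y - 3)*(y + 4)*(y - 1)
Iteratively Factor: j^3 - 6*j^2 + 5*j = (j - 5)*(j^2 - j) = j*(j - 5)*(j - 1)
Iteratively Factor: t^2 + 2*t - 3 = (t - 1)*(t + 3)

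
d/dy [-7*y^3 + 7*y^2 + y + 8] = -21*y^2 + 14*y + 1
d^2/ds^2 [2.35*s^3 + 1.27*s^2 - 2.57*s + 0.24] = 14.1*s + 2.54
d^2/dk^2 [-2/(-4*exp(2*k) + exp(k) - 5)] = 2*((1 - 16*exp(k))*(4*exp(2*k) - exp(k) + 5) + 2*(8*exp(k) - 1)^2*exp(k))*exp(k)/(4*exp(2*k) - exp(k) + 5)^3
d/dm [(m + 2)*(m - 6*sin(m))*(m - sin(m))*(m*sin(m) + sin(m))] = -(m + 1)*(m + 2)*(m - 6*sin(m))*(cos(m) - 1)*sin(m) - (m + 1)*(m + 2)*(m - sin(m))*(6*cos(m) - 1)*sin(m) + (m + 1)*(m - 6*sin(m))*(m - sin(m))*sin(m) + (m + 2)*(m - 6*sin(m))*(m - sin(m))*(m*cos(m) + sqrt(2)*sin(m + pi/4))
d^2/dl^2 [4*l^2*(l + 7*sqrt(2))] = 24*l + 56*sqrt(2)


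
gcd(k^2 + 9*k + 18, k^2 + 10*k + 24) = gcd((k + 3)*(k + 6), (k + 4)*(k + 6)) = k + 6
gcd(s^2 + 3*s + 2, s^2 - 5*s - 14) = s + 2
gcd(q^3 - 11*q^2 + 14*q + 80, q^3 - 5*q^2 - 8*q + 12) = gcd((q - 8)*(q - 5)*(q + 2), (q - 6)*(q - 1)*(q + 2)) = q + 2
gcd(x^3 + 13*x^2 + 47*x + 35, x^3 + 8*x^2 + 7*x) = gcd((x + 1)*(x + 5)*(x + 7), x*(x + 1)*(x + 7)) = x^2 + 8*x + 7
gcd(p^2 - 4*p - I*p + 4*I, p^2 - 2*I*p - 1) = p - I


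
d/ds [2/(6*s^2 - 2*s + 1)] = 4*(1 - 6*s)/(6*s^2 - 2*s + 1)^2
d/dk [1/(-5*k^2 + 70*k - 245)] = 2*(k - 7)/(5*(k^2 - 14*k + 49)^2)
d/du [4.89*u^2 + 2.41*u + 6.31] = 9.78*u + 2.41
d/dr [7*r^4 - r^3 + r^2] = r*(28*r^2 - 3*r + 2)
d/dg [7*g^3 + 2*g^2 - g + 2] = 21*g^2 + 4*g - 1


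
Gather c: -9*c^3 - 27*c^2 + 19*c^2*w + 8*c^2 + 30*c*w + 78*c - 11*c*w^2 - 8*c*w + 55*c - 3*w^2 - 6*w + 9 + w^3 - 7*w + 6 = -9*c^3 + c^2*(19*w - 19) + c*(-11*w^2 + 22*w + 133) + w^3 - 3*w^2 - 13*w + 15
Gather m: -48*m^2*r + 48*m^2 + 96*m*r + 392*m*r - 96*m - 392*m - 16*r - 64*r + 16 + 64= m^2*(48 - 48*r) + m*(488*r - 488) - 80*r + 80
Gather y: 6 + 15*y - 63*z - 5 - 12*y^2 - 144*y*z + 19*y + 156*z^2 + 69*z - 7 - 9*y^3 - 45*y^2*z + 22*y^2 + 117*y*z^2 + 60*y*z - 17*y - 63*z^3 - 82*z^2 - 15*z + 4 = -9*y^3 + y^2*(10 - 45*z) + y*(117*z^2 - 84*z + 17) - 63*z^3 + 74*z^2 - 9*z - 2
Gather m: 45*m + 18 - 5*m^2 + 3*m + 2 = -5*m^2 + 48*m + 20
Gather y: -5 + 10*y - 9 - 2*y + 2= 8*y - 12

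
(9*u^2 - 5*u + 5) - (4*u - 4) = 9*u^2 - 9*u + 9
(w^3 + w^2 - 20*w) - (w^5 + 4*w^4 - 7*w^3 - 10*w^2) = -w^5 - 4*w^4 + 8*w^3 + 11*w^2 - 20*w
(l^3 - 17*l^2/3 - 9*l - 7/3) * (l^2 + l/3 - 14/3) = l^5 - 16*l^4/3 - 140*l^3/9 + 190*l^2/9 + 371*l/9 + 98/9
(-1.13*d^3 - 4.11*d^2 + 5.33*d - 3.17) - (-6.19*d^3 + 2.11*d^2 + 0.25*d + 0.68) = 5.06*d^3 - 6.22*d^2 + 5.08*d - 3.85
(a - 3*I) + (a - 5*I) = 2*a - 8*I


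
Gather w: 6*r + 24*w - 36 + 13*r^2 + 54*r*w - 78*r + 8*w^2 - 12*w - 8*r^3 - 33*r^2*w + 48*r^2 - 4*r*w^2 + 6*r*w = -8*r^3 + 61*r^2 - 72*r + w^2*(8 - 4*r) + w*(-33*r^2 + 60*r + 12) - 36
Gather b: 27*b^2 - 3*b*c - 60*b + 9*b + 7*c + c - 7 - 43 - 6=27*b^2 + b*(-3*c - 51) + 8*c - 56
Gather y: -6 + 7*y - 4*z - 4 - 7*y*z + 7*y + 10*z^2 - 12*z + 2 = y*(14 - 7*z) + 10*z^2 - 16*z - 8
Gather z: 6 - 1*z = 6 - z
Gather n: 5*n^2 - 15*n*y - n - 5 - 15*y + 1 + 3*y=5*n^2 + n*(-15*y - 1) - 12*y - 4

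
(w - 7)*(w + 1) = w^2 - 6*w - 7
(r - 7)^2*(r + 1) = r^3 - 13*r^2 + 35*r + 49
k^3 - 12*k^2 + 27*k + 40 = (k - 8)*(k - 5)*(k + 1)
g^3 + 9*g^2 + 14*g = g*(g + 2)*(g + 7)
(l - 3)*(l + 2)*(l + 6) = l^3 + 5*l^2 - 12*l - 36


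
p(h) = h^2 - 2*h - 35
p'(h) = 2*h - 2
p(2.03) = -34.94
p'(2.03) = 2.06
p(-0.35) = -34.18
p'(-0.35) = -2.70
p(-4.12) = -9.79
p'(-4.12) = -10.24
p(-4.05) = -10.50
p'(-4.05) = -10.10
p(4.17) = -25.95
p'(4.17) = 6.34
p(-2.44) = -24.17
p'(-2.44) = -6.88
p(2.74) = -32.97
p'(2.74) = 3.48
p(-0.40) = -34.04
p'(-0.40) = -2.80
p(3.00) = -32.00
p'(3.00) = 4.00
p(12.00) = 85.00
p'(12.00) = 22.00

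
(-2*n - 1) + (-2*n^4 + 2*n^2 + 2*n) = -2*n^4 + 2*n^2 - 1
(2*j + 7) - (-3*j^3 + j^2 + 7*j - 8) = 3*j^3 - j^2 - 5*j + 15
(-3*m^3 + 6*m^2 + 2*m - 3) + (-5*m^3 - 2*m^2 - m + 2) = -8*m^3 + 4*m^2 + m - 1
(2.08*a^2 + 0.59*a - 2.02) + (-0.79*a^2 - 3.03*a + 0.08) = 1.29*a^2 - 2.44*a - 1.94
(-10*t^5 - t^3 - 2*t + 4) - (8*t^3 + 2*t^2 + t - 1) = -10*t^5 - 9*t^3 - 2*t^2 - 3*t + 5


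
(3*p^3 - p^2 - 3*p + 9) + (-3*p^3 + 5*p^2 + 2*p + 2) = 4*p^2 - p + 11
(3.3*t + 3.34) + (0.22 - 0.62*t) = 2.68*t + 3.56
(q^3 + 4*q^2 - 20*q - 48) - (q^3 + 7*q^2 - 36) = -3*q^2 - 20*q - 12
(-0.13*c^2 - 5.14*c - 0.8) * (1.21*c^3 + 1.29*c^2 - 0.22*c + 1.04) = -0.1573*c^5 - 6.3871*c^4 - 7.57*c^3 - 0.0364*c^2 - 5.1696*c - 0.832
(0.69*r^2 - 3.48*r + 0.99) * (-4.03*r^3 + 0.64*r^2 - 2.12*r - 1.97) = -2.7807*r^5 + 14.466*r^4 - 7.6797*r^3 + 6.6519*r^2 + 4.7568*r - 1.9503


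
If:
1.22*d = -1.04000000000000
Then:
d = -0.85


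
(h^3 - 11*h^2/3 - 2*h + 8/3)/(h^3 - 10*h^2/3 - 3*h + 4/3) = (3*h - 2)/(3*h - 1)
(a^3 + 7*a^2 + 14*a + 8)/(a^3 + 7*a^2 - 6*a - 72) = (a^2 + 3*a + 2)/(a^2 + 3*a - 18)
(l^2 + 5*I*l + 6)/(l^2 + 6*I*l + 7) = (l + 6*I)/(l + 7*I)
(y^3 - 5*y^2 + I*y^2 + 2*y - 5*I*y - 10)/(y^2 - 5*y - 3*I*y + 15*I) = (y^2 + I*y + 2)/(y - 3*I)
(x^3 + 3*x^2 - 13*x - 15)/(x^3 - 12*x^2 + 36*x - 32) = (x^3 + 3*x^2 - 13*x - 15)/(x^3 - 12*x^2 + 36*x - 32)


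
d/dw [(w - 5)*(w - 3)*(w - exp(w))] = (1 - exp(w))*(w - 5)*(w - 3) + (w - 5)*(w - exp(w)) + (w - 3)*(w - exp(w))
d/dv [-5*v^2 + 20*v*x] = -10*v + 20*x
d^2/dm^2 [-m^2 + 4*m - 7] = -2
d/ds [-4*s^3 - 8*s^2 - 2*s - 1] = -12*s^2 - 16*s - 2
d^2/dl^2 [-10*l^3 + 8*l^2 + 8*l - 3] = 16 - 60*l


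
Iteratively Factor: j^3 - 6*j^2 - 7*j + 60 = (j - 4)*(j^2 - 2*j - 15) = (j - 4)*(j + 3)*(j - 5)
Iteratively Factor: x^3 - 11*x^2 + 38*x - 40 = (x - 5)*(x^2 - 6*x + 8) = (x - 5)*(x - 2)*(x - 4)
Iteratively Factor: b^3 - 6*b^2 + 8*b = (b - 2)*(b^2 - 4*b) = b*(b - 2)*(b - 4)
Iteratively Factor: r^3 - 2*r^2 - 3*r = (r)*(r^2 - 2*r - 3) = r*(r - 3)*(r + 1)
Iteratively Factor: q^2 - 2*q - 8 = (q - 4)*(q + 2)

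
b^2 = b^2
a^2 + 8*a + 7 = (a + 1)*(a + 7)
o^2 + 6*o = o*(o + 6)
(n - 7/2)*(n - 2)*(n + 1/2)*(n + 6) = n^4 + n^3 - 103*n^2/4 + 29*n + 21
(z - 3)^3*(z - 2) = z^4 - 11*z^3 + 45*z^2 - 81*z + 54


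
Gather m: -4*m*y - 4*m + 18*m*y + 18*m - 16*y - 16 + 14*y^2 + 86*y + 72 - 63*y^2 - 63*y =m*(14*y + 14) - 49*y^2 + 7*y + 56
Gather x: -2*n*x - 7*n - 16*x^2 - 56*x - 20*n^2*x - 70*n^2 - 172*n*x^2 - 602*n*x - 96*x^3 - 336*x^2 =-70*n^2 - 7*n - 96*x^3 + x^2*(-172*n - 352) + x*(-20*n^2 - 604*n - 56)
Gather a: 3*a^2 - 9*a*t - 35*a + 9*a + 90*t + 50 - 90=3*a^2 + a*(-9*t - 26) + 90*t - 40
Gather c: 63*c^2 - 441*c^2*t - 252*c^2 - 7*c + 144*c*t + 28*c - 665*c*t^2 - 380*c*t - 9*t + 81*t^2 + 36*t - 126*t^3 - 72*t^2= c^2*(-441*t - 189) + c*(-665*t^2 - 236*t + 21) - 126*t^3 + 9*t^2 + 27*t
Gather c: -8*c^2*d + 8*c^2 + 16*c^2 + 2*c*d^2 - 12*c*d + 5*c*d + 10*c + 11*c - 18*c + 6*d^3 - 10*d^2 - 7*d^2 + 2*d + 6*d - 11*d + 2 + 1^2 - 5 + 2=c^2*(24 - 8*d) + c*(2*d^2 - 7*d + 3) + 6*d^3 - 17*d^2 - 3*d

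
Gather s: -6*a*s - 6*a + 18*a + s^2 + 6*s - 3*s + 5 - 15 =12*a + s^2 + s*(3 - 6*a) - 10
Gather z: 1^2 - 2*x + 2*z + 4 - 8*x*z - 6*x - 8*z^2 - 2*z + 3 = -8*x*z - 8*x - 8*z^2 + 8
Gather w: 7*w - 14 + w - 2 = 8*w - 16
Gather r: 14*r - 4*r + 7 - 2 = 10*r + 5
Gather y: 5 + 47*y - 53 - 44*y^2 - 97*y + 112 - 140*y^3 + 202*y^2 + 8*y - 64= -140*y^3 + 158*y^2 - 42*y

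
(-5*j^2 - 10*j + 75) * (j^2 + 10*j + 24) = -5*j^4 - 60*j^3 - 145*j^2 + 510*j + 1800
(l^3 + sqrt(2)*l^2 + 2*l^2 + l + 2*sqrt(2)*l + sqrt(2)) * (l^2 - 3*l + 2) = l^5 - l^4 + sqrt(2)*l^4 - 3*l^3 - sqrt(2)*l^3 - 3*sqrt(2)*l^2 + l^2 + sqrt(2)*l + 2*l + 2*sqrt(2)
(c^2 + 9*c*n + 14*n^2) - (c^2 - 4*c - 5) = 9*c*n + 4*c + 14*n^2 + 5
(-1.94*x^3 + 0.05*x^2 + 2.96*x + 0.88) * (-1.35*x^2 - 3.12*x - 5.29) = 2.619*x^5 + 5.9853*x^4 + 6.1106*x^3 - 10.6877*x^2 - 18.404*x - 4.6552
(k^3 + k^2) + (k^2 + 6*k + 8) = k^3 + 2*k^2 + 6*k + 8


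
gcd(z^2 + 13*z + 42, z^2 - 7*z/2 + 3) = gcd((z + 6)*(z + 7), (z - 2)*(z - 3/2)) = 1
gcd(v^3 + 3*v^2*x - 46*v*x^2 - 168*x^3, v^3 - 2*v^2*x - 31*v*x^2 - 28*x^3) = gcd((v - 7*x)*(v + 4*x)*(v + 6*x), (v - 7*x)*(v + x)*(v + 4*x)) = -v^2 + 3*v*x + 28*x^2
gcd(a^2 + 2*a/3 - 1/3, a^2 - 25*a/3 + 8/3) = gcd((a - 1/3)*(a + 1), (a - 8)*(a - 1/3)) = a - 1/3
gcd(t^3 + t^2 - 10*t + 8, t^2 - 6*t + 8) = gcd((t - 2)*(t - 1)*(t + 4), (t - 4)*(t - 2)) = t - 2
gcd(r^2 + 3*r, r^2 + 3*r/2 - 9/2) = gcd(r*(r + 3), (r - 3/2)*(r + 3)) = r + 3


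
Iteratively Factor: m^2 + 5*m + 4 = (m + 1)*(m + 4)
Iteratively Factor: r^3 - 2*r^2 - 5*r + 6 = (r - 1)*(r^2 - r - 6) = (r - 1)*(r + 2)*(r - 3)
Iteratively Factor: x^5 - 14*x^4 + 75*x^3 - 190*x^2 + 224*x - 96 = (x - 3)*(x^4 - 11*x^3 + 42*x^2 - 64*x + 32) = (x - 4)*(x - 3)*(x^3 - 7*x^2 + 14*x - 8) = (x - 4)*(x - 3)*(x - 1)*(x^2 - 6*x + 8) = (x - 4)^2*(x - 3)*(x - 1)*(x - 2)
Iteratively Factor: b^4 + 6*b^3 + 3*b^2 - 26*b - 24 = (b + 3)*(b^3 + 3*b^2 - 6*b - 8) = (b + 1)*(b + 3)*(b^2 + 2*b - 8) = (b - 2)*(b + 1)*(b + 3)*(b + 4)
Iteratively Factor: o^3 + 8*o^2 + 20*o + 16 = (o + 2)*(o^2 + 6*o + 8) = (o + 2)^2*(o + 4)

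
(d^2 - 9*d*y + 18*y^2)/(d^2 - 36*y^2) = (d - 3*y)/(d + 6*y)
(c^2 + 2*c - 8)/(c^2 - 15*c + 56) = (c^2 + 2*c - 8)/(c^2 - 15*c + 56)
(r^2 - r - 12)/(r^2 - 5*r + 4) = (r + 3)/(r - 1)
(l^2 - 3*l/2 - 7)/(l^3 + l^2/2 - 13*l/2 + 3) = (2*l^2 - 3*l - 14)/(2*l^3 + l^2 - 13*l + 6)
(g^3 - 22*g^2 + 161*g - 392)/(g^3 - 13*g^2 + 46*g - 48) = (g^2 - 14*g + 49)/(g^2 - 5*g + 6)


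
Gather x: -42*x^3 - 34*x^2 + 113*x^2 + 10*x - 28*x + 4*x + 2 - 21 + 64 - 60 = -42*x^3 + 79*x^2 - 14*x - 15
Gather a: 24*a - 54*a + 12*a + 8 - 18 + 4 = -18*a - 6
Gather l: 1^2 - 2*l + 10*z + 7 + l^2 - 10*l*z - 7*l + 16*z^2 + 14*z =l^2 + l*(-10*z - 9) + 16*z^2 + 24*z + 8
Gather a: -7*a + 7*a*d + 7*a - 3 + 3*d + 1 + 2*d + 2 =7*a*d + 5*d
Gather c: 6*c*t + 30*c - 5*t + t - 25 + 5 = c*(6*t + 30) - 4*t - 20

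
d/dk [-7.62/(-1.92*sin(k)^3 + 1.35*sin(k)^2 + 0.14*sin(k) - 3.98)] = (-43.8912*sin(k)^2 + 20.574*sin(k) + 1.0668)*cos(k)/(1.92*sin(k)^3 - 1.35*sin(k)^2 - 0.14*sin(k) + 3.98)^2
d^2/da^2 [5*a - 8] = 0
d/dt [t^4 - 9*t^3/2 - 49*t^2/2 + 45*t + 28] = 4*t^3 - 27*t^2/2 - 49*t + 45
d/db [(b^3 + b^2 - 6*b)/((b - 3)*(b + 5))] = (b^4 + 4*b^3 - 37*b^2 - 30*b + 90)/(b^4 + 4*b^3 - 26*b^2 - 60*b + 225)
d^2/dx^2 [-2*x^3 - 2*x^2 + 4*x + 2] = -12*x - 4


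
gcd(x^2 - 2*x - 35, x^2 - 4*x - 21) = x - 7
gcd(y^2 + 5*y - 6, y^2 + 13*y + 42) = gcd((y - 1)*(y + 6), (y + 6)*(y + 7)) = y + 6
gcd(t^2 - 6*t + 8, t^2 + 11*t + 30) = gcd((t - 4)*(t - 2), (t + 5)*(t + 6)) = 1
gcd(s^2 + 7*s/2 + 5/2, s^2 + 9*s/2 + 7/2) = s + 1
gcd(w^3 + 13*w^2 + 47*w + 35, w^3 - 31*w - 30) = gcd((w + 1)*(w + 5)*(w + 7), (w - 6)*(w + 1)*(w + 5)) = w^2 + 6*w + 5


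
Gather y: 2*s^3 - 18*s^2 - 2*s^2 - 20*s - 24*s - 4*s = 2*s^3 - 20*s^2 - 48*s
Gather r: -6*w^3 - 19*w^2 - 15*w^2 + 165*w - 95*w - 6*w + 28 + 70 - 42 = -6*w^3 - 34*w^2 + 64*w + 56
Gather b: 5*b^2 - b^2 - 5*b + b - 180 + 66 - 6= 4*b^2 - 4*b - 120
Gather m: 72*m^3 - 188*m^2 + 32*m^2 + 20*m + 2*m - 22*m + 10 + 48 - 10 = 72*m^3 - 156*m^2 + 48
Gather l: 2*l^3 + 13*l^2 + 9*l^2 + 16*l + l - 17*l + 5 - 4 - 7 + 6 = 2*l^3 + 22*l^2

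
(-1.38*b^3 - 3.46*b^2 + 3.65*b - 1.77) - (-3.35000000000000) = -1.38*b^3 - 3.46*b^2 + 3.65*b + 1.58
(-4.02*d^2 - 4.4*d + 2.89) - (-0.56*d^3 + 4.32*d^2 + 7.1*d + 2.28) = 0.56*d^3 - 8.34*d^2 - 11.5*d + 0.61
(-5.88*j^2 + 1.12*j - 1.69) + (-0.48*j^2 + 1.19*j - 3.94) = -6.36*j^2 + 2.31*j - 5.63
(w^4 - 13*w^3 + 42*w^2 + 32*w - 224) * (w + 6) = w^5 - 7*w^4 - 36*w^3 + 284*w^2 - 32*w - 1344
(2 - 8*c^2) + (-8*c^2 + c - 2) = -16*c^2 + c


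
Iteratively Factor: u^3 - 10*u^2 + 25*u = (u - 5)*(u^2 - 5*u) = (u - 5)^2*(u)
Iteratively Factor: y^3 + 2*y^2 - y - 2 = (y - 1)*(y^2 + 3*y + 2) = (y - 1)*(y + 1)*(y + 2)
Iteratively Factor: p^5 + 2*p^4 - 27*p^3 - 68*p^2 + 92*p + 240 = (p + 4)*(p^4 - 2*p^3 - 19*p^2 + 8*p + 60) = (p + 2)*(p + 4)*(p^3 - 4*p^2 - 11*p + 30) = (p - 5)*(p + 2)*(p + 4)*(p^2 + p - 6) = (p - 5)*(p + 2)*(p + 3)*(p + 4)*(p - 2)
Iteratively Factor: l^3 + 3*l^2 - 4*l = (l - 1)*(l^2 + 4*l) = l*(l - 1)*(l + 4)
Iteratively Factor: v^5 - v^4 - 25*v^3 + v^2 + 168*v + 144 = (v - 4)*(v^4 + 3*v^3 - 13*v^2 - 51*v - 36) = (v - 4)*(v + 3)*(v^3 - 13*v - 12) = (v - 4)*(v + 1)*(v + 3)*(v^2 - v - 12) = (v - 4)^2*(v + 1)*(v + 3)*(v + 3)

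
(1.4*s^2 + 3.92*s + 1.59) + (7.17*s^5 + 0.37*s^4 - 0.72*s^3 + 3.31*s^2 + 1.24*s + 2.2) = 7.17*s^5 + 0.37*s^4 - 0.72*s^3 + 4.71*s^2 + 5.16*s + 3.79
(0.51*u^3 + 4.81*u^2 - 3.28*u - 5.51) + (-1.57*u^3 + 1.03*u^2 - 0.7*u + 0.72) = -1.06*u^3 + 5.84*u^2 - 3.98*u - 4.79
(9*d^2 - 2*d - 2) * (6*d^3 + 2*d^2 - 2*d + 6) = 54*d^5 + 6*d^4 - 34*d^3 + 54*d^2 - 8*d - 12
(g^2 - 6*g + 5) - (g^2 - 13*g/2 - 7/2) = g/2 + 17/2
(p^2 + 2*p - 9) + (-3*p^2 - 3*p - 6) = -2*p^2 - p - 15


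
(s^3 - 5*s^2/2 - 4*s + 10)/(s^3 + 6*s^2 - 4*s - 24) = (s - 5/2)/(s + 6)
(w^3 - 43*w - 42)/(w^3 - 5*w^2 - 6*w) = (w^2 - w - 42)/(w*(w - 6))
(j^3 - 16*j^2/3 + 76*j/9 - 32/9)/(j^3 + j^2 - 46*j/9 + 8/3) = (3*j^2 - 14*j + 16)/(3*j^2 + 5*j - 12)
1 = 1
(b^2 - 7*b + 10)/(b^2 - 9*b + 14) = (b - 5)/(b - 7)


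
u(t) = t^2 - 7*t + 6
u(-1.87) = 22.59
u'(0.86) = -5.28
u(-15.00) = 336.00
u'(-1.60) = -10.20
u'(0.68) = -5.64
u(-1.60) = 19.76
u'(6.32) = 5.64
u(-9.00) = 150.00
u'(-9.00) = -25.00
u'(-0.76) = -8.52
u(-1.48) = 18.55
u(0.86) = 0.72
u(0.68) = 1.70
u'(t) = 2*t - 7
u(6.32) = 1.70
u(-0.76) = 11.90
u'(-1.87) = -10.74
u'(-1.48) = -9.96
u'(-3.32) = -13.64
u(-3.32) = 40.26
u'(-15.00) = -37.00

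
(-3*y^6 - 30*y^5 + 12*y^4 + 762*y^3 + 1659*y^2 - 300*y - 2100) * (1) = -3*y^6 - 30*y^5 + 12*y^4 + 762*y^3 + 1659*y^2 - 300*y - 2100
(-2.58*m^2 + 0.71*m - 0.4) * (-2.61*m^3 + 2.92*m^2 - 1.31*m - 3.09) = 6.7338*m^5 - 9.3867*m^4 + 6.497*m^3 + 5.8741*m^2 - 1.6699*m + 1.236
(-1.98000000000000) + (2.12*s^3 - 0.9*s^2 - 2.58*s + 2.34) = 2.12*s^3 - 0.9*s^2 - 2.58*s + 0.36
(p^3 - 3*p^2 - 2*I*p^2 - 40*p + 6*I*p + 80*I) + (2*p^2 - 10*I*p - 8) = p^3 - p^2 - 2*I*p^2 - 40*p - 4*I*p - 8 + 80*I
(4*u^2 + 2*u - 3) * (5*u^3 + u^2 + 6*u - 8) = 20*u^5 + 14*u^4 + 11*u^3 - 23*u^2 - 34*u + 24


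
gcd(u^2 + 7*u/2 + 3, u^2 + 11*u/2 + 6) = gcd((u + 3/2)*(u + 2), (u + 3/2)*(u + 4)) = u + 3/2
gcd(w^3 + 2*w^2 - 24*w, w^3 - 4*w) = w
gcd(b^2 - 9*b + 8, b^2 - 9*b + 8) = b^2 - 9*b + 8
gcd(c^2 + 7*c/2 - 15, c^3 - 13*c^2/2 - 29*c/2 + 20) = 1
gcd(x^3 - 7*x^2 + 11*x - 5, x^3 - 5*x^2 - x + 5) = x^2 - 6*x + 5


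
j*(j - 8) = j^2 - 8*j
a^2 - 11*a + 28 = (a - 7)*(a - 4)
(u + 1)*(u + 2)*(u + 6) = u^3 + 9*u^2 + 20*u + 12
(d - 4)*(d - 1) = d^2 - 5*d + 4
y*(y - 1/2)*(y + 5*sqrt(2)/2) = y^3 - y^2/2 + 5*sqrt(2)*y^2/2 - 5*sqrt(2)*y/4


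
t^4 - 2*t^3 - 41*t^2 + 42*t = t*(t - 7)*(t - 1)*(t + 6)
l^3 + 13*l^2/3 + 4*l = l*(l + 4/3)*(l + 3)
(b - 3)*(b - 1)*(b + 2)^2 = b^4 - 9*b^2 - 4*b + 12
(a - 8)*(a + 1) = a^2 - 7*a - 8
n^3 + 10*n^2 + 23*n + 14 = (n + 1)*(n + 2)*(n + 7)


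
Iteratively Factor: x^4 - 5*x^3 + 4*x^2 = (x)*(x^3 - 5*x^2 + 4*x) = x*(x - 1)*(x^2 - 4*x) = x*(x - 4)*(x - 1)*(x)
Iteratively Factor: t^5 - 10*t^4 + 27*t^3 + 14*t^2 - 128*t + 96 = (t - 4)*(t^4 - 6*t^3 + 3*t^2 + 26*t - 24) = (t - 4)*(t - 1)*(t^3 - 5*t^2 - 2*t + 24) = (t - 4)*(t - 3)*(t - 1)*(t^2 - 2*t - 8) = (t - 4)^2*(t - 3)*(t - 1)*(t + 2)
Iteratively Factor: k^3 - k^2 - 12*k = (k + 3)*(k^2 - 4*k) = (k - 4)*(k + 3)*(k)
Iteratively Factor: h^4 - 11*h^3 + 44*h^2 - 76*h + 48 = (h - 2)*(h^3 - 9*h^2 + 26*h - 24) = (h - 2)^2*(h^2 - 7*h + 12) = (h - 3)*(h - 2)^2*(h - 4)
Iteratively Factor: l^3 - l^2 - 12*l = (l)*(l^2 - l - 12) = l*(l - 4)*(l + 3)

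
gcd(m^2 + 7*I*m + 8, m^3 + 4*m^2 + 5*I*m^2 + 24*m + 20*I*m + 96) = m + 8*I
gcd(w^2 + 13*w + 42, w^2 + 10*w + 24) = w + 6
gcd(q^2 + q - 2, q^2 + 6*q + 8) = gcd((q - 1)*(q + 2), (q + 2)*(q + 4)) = q + 2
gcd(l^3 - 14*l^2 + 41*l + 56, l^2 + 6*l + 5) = l + 1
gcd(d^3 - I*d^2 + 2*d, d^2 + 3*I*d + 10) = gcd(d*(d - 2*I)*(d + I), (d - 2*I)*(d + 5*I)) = d - 2*I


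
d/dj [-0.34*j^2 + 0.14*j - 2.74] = 0.14 - 0.68*j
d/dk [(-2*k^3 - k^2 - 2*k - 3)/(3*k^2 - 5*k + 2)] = (-6*k^4 + 20*k^3 - k^2 + 14*k - 19)/(9*k^4 - 30*k^3 + 37*k^2 - 20*k + 4)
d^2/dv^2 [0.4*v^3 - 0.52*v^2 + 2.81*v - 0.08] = 2.4*v - 1.04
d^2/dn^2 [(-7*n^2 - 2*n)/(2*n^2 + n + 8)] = 12*(n^3 + 56*n^2 + 16*n - 72)/(8*n^6 + 12*n^5 + 102*n^4 + 97*n^3 + 408*n^2 + 192*n + 512)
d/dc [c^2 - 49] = 2*c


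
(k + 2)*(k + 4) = k^2 + 6*k + 8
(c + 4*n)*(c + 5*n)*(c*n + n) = c^3*n + 9*c^2*n^2 + c^2*n + 20*c*n^3 + 9*c*n^2 + 20*n^3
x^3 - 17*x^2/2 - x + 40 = (x - 8)*(x - 5/2)*(x + 2)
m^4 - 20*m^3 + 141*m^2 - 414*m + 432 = (m - 8)*(m - 6)*(m - 3)^2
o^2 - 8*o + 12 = (o - 6)*(o - 2)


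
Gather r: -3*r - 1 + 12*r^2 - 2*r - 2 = 12*r^2 - 5*r - 3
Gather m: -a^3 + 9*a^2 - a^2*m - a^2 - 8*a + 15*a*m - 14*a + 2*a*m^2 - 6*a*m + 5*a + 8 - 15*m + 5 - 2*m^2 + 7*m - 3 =-a^3 + 8*a^2 - 17*a + m^2*(2*a - 2) + m*(-a^2 + 9*a - 8) + 10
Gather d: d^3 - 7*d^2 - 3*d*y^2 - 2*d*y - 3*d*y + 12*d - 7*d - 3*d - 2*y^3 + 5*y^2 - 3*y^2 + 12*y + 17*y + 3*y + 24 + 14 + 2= d^3 - 7*d^2 + d*(-3*y^2 - 5*y + 2) - 2*y^3 + 2*y^2 + 32*y + 40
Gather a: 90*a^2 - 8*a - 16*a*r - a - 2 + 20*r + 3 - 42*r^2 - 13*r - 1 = 90*a^2 + a*(-16*r - 9) - 42*r^2 + 7*r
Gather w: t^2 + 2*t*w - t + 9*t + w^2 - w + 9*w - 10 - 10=t^2 + 8*t + w^2 + w*(2*t + 8) - 20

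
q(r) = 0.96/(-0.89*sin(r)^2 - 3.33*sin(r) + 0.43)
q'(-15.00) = -0.32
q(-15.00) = 0.43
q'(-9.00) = -0.83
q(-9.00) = 0.58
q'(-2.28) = -0.21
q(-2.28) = 0.39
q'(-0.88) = 0.20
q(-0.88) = 0.39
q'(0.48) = 2.10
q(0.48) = -0.74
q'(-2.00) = -0.09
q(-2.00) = 0.35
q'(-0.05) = 8.80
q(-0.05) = 1.62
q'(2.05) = -0.21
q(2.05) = -0.30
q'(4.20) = -0.12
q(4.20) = 0.36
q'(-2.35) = -0.25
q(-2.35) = 0.41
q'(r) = 0.96*(1.78*sin(r)*cos(r) + 3.33*cos(r))/(-0.89*sin(r)^2 - 3.33*sin(r) + 0.43)^2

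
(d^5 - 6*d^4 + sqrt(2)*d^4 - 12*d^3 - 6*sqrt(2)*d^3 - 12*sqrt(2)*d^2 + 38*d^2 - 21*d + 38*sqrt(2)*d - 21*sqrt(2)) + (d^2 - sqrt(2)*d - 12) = d^5 - 6*d^4 + sqrt(2)*d^4 - 12*d^3 - 6*sqrt(2)*d^3 - 12*sqrt(2)*d^2 + 39*d^2 - 21*d + 37*sqrt(2)*d - 21*sqrt(2) - 12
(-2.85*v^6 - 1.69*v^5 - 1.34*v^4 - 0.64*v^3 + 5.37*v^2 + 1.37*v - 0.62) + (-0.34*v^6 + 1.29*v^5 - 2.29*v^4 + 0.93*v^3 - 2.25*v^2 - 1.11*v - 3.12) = -3.19*v^6 - 0.4*v^5 - 3.63*v^4 + 0.29*v^3 + 3.12*v^2 + 0.26*v - 3.74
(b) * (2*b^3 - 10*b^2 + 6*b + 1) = 2*b^4 - 10*b^3 + 6*b^2 + b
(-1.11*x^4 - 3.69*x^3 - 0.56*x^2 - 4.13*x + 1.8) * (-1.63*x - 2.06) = 1.8093*x^5 + 8.3013*x^4 + 8.5142*x^3 + 7.8855*x^2 + 5.5738*x - 3.708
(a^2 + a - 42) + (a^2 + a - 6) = 2*a^2 + 2*a - 48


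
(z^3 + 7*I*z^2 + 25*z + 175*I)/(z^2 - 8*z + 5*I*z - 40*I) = (z^2 + 2*I*z + 35)/(z - 8)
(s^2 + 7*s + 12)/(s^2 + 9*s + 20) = (s + 3)/(s + 5)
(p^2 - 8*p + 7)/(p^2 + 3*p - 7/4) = 4*(p^2 - 8*p + 7)/(4*p^2 + 12*p - 7)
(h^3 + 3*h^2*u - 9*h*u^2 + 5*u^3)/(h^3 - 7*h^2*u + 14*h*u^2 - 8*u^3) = (h^2 + 4*h*u - 5*u^2)/(h^2 - 6*h*u + 8*u^2)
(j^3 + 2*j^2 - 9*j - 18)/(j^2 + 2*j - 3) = (j^2 - j - 6)/(j - 1)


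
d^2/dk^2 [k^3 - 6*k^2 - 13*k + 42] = 6*k - 12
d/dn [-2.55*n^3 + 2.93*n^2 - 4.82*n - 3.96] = -7.65*n^2 + 5.86*n - 4.82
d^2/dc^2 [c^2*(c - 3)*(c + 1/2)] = 12*c^2 - 15*c - 3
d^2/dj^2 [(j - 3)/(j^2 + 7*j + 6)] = 2*((j - 3)*(2*j + 7)^2 - (3*j + 4)*(j^2 + 7*j + 6))/(j^2 + 7*j + 6)^3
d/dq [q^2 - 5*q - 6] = 2*q - 5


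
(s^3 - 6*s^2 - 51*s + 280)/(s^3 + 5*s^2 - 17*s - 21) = (s^2 - 13*s + 40)/(s^2 - 2*s - 3)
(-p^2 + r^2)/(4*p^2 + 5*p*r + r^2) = (-p + r)/(4*p + r)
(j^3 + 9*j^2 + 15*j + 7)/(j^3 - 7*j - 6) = (j^2 + 8*j + 7)/(j^2 - j - 6)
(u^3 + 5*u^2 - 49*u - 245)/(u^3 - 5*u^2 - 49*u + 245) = (u + 5)/(u - 5)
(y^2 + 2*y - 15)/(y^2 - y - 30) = (y - 3)/(y - 6)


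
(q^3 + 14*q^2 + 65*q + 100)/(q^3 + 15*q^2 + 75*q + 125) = (q + 4)/(q + 5)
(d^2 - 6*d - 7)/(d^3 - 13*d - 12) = (d - 7)/(d^2 - d - 12)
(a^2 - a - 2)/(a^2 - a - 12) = (-a^2 + a + 2)/(-a^2 + a + 12)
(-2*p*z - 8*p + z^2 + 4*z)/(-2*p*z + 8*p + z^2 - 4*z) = (z + 4)/(z - 4)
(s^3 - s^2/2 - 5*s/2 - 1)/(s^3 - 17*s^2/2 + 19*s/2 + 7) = (s + 1)/(s - 7)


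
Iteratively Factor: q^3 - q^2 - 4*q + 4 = (q - 1)*(q^2 - 4) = (q - 1)*(q + 2)*(q - 2)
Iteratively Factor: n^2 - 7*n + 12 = (n - 3)*(n - 4)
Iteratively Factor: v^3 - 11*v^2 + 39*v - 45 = (v - 5)*(v^2 - 6*v + 9) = (v - 5)*(v - 3)*(v - 3)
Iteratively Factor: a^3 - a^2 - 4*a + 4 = (a - 2)*(a^2 + a - 2) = (a - 2)*(a - 1)*(a + 2)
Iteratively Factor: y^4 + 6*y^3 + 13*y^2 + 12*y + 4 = (y + 2)*(y^3 + 4*y^2 + 5*y + 2) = (y + 1)*(y + 2)*(y^2 + 3*y + 2) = (y + 1)*(y + 2)^2*(y + 1)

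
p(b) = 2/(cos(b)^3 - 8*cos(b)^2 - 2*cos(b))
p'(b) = 2*(3*sin(b)*cos(b)^2 - 16*sin(b)*cos(b) - 2*sin(b))/(cos(b)^3 - 8*cos(b)^2 - 2*cos(b))^2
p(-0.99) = -0.60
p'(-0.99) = 1.48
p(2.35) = -0.69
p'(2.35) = 1.82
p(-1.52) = -16.39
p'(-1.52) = 376.12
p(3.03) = -0.29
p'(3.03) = 0.08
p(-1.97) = -4.08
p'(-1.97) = -35.86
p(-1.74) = 19.02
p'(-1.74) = -138.96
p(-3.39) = -0.31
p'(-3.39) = 0.19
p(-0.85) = -0.44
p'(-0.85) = 0.83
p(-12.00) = -0.29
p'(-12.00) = -0.31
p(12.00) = -0.29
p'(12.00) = 0.31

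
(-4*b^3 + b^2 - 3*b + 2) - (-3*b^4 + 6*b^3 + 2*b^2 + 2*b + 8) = 3*b^4 - 10*b^3 - b^2 - 5*b - 6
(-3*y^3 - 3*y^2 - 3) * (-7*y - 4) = 21*y^4 + 33*y^3 + 12*y^2 + 21*y + 12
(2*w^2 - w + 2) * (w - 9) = 2*w^3 - 19*w^2 + 11*w - 18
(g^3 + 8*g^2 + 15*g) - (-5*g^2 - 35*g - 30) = g^3 + 13*g^2 + 50*g + 30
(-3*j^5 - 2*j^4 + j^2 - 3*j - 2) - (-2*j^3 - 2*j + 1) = -3*j^5 - 2*j^4 + 2*j^3 + j^2 - j - 3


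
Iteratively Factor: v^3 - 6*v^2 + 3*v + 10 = (v - 2)*(v^2 - 4*v - 5) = (v - 5)*(v - 2)*(v + 1)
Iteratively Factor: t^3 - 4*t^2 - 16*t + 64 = (t + 4)*(t^2 - 8*t + 16) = (t - 4)*(t + 4)*(t - 4)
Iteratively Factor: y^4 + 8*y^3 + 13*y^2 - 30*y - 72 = (y + 3)*(y^3 + 5*y^2 - 2*y - 24) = (y + 3)^2*(y^2 + 2*y - 8) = (y - 2)*(y + 3)^2*(y + 4)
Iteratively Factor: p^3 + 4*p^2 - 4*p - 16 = (p + 4)*(p^2 - 4) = (p - 2)*(p + 4)*(p + 2)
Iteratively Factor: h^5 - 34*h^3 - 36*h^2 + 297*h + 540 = (h + 3)*(h^4 - 3*h^3 - 25*h^2 + 39*h + 180) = (h - 4)*(h + 3)*(h^3 + h^2 - 21*h - 45) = (h - 5)*(h - 4)*(h + 3)*(h^2 + 6*h + 9) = (h - 5)*(h - 4)*(h + 3)^2*(h + 3)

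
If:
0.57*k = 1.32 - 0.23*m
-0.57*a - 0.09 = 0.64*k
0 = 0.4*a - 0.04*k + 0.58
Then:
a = -1.34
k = 1.06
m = 3.12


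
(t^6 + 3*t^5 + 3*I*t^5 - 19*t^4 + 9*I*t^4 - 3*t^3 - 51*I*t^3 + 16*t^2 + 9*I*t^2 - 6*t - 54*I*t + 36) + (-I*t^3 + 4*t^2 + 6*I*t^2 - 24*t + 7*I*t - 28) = t^6 + 3*t^5 + 3*I*t^5 - 19*t^4 + 9*I*t^4 - 3*t^3 - 52*I*t^3 + 20*t^2 + 15*I*t^2 - 30*t - 47*I*t + 8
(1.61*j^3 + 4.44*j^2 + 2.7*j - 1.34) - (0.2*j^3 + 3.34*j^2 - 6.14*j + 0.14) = 1.41*j^3 + 1.1*j^2 + 8.84*j - 1.48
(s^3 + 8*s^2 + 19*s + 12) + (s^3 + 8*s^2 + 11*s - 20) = 2*s^3 + 16*s^2 + 30*s - 8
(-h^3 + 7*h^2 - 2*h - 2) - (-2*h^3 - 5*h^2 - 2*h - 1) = h^3 + 12*h^2 - 1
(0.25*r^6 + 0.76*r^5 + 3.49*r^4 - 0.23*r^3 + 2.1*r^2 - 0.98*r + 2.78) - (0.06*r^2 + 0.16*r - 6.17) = 0.25*r^6 + 0.76*r^5 + 3.49*r^4 - 0.23*r^3 + 2.04*r^2 - 1.14*r + 8.95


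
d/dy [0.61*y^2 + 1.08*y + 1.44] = 1.22*y + 1.08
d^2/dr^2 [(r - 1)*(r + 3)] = 2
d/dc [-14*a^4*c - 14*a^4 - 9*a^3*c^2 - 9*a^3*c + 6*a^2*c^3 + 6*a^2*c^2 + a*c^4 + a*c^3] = a*(-14*a^3 - 18*a^2*c - 9*a^2 + 18*a*c^2 + 12*a*c + 4*c^3 + 3*c^2)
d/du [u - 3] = 1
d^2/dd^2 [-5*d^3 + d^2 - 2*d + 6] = 2 - 30*d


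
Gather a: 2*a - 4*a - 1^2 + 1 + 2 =2 - 2*a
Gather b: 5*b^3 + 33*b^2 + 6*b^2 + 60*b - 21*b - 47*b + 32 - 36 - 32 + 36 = 5*b^3 + 39*b^2 - 8*b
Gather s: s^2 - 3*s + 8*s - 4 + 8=s^2 + 5*s + 4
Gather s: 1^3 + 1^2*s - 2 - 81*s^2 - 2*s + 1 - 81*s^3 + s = -81*s^3 - 81*s^2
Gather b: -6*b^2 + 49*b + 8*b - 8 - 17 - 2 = -6*b^2 + 57*b - 27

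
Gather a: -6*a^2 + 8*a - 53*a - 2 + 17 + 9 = -6*a^2 - 45*a + 24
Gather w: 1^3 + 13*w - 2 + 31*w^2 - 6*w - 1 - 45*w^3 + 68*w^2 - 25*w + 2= -45*w^3 + 99*w^2 - 18*w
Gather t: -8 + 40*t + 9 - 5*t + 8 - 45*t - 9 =-10*t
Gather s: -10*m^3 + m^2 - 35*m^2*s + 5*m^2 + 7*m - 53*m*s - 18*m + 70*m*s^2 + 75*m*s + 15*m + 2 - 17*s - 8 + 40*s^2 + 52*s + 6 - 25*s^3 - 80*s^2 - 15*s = -10*m^3 + 6*m^2 + 4*m - 25*s^3 + s^2*(70*m - 40) + s*(-35*m^2 + 22*m + 20)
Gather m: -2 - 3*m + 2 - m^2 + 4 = -m^2 - 3*m + 4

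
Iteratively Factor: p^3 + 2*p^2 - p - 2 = (p - 1)*(p^2 + 3*p + 2) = (p - 1)*(p + 2)*(p + 1)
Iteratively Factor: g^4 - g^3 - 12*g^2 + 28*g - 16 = (g - 2)*(g^3 + g^2 - 10*g + 8) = (g - 2)*(g + 4)*(g^2 - 3*g + 2) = (g - 2)^2*(g + 4)*(g - 1)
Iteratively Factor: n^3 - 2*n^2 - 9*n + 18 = (n + 3)*(n^2 - 5*n + 6) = (n - 3)*(n + 3)*(n - 2)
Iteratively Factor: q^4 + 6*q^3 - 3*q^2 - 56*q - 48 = (q + 4)*(q^3 + 2*q^2 - 11*q - 12) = (q - 3)*(q + 4)*(q^2 + 5*q + 4) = (q - 3)*(q + 4)^2*(q + 1)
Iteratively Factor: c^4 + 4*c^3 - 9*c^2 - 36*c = (c - 3)*(c^3 + 7*c^2 + 12*c) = c*(c - 3)*(c^2 + 7*c + 12) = c*(c - 3)*(c + 4)*(c + 3)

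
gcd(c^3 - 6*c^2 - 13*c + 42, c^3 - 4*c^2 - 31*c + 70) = c^2 - 9*c + 14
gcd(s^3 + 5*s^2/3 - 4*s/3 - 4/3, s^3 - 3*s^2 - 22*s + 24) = s - 1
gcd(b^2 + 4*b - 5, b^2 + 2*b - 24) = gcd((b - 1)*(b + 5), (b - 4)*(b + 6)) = 1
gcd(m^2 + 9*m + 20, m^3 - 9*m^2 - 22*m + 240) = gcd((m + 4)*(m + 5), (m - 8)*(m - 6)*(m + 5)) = m + 5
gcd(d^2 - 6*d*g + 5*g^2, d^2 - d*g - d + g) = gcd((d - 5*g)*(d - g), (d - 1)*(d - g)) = d - g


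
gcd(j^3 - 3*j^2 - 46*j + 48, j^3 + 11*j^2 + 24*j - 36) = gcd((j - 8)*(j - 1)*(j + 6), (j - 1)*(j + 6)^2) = j^2 + 5*j - 6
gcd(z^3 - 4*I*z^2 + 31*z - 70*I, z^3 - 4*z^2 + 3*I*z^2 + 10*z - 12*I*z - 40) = z^2 + 3*I*z + 10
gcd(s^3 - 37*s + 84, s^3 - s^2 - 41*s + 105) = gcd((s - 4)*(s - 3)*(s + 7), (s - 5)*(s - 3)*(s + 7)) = s^2 + 4*s - 21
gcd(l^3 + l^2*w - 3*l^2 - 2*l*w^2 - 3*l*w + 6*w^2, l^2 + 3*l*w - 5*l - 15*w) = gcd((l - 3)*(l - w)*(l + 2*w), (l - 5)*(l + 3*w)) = 1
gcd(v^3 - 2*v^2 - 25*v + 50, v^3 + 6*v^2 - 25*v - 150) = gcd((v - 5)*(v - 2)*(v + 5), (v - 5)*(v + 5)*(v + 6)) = v^2 - 25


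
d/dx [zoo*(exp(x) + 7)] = zoo*exp(x)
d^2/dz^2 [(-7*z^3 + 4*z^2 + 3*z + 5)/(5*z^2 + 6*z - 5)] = 2*(-472*z^3 + 1305*z^2 + 150*z + 495)/(125*z^6 + 450*z^5 + 165*z^4 - 684*z^3 - 165*z^2 + 450*z - 125)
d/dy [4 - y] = -1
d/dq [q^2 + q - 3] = 2*q + 1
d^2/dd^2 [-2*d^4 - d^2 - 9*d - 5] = -24*d^2 - 2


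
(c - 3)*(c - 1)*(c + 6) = c^3 + 2*c^2 - 21*c + 18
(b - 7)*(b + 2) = b^2 - 5*b - 14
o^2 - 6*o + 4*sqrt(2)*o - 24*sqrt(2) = (o - 6)*(o + 4*sqrt(2))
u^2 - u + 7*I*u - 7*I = (u - 1)*(u + 7*I)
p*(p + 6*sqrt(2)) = p^2 + 6*sqrt(2)*p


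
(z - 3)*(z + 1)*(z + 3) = z^3 + z^2 - 9*z - 9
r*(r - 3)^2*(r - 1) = r^4 - 7*r^3 + 15*r^2 - 9*r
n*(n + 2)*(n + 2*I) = n^3 + 2*n^2 + 2*I*n^2 + 4*I*n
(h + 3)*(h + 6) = h^2 + 9*h + 18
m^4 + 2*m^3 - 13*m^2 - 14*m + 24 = (m - 3)*(m - 1)*(m + 2)*(m + 4)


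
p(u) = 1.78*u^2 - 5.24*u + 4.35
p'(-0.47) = -6.91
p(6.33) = 42.50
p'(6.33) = 17.29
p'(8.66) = 25.59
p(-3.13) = 38.19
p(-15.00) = 483.45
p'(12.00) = 37.48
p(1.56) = 0.51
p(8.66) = 92.46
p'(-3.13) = -16.38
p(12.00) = 197.79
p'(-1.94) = -12.15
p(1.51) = 0.50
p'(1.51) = 0.14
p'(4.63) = 11.24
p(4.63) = 18.25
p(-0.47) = 7.21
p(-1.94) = 21.21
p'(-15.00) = -58.64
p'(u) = 3.56*u - 5.24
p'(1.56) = 0.31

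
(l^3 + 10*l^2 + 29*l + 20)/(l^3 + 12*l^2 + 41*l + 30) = (l + 4)/(l + 6)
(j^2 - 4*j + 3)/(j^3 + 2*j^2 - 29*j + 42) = (j - 1)/(j^2 + 5*j - 14)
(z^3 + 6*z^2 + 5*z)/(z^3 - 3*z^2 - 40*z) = (z + 1)/(z - 8)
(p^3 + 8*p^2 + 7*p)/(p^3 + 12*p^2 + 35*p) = (p + 1)/(p + 5)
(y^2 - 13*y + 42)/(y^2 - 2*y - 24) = (y - 7)/(y + 4)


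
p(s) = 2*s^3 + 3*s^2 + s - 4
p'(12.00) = 937.00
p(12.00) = 3896.00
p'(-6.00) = 181.00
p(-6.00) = -334.00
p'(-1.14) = 1.96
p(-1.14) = -4.20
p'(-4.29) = 85.68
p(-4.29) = -110.98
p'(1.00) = 13.00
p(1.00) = 2.00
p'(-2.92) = 34.64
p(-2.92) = -31.13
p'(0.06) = 1.38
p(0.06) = -3.93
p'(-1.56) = 6.24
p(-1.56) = -5.85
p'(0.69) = 8.00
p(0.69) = -1.22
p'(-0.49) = -0.50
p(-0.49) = -4.00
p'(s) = 6*s^2 + 6*s + 1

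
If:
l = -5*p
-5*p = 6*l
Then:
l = 0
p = 0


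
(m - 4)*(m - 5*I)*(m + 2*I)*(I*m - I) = I*m^4 + 3*m^3 - 5*I*m^3 - 15*m^2 + 14*I*m^2 + 12*m - 50*I*m + 40*I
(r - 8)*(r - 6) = r^2 - 14*r + 48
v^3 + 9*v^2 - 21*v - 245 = (v - 5)*(v + 7)^2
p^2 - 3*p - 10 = (p - 5)*(p + 2)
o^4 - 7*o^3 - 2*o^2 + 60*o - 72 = (o - 6)*(o - 2)^2*(o + 3)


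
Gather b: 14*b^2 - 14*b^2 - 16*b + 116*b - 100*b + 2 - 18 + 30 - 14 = 0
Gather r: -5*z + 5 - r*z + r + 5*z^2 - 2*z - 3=r*(1 - z) + 5*z^2 - 7*z + 2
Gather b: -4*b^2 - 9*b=-4*b^2 - 9*b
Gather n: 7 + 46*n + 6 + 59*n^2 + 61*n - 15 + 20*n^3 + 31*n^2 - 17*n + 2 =20*n^3 + 90*n^2 + 90*n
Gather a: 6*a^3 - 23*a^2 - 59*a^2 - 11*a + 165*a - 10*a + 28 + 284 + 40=6*a^3 - 82*a^2 + 144*a + 352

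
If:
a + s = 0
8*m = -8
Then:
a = -s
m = -1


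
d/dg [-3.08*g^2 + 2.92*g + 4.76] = 2.92 - 6.16*g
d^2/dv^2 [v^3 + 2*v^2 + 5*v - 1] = 6*v + 4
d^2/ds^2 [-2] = 0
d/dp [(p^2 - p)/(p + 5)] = (p^2 + 10*p - 5)/(p^2 + 10*p + 25)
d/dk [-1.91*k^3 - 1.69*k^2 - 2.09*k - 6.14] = -5.73*k^2 - 3.38*k - 2.09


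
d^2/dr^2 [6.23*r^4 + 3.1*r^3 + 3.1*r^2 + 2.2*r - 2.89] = 74.76*r^2 + 18.6*r + 6.2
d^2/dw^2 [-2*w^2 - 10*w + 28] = -4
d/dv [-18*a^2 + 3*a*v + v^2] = 3*a + 2*v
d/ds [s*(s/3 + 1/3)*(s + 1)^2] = (s + 1)^2*(4*s + 1)/3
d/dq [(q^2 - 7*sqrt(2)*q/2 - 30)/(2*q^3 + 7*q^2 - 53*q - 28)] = ((4*q - 7*sqrt(2))*(2*q^3 + 7*q^2 - 53*q - 28) + (-2*q^2 + 7*sqrt(2)*q + 60)*(6*q^2 + 14*q - 53))/(2*(2*q^3 + 7*q^2 - 53*q - 28)^2)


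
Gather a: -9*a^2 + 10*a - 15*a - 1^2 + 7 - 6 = -9*a^2 - 5*a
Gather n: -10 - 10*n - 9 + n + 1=-9*n - 18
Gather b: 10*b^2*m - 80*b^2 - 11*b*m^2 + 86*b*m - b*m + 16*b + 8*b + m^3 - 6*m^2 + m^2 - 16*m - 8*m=b^2*(10*m - 80) + b*(-11*m^2 + 85*m + 24) + m^3 - 5*m^2 - 24*m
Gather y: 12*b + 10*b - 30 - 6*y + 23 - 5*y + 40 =22*b - 11*y + 33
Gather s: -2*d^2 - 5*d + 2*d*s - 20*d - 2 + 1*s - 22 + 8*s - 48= -2*d^2 - 25*d + s*(2*d + 9) - 72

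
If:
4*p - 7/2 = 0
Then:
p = 7/8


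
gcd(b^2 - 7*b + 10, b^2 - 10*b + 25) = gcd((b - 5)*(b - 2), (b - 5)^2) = b - 5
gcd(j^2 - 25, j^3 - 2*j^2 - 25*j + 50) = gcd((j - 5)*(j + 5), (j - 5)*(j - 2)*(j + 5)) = j^2 - 25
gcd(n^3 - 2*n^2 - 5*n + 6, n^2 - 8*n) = 1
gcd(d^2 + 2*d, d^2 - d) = d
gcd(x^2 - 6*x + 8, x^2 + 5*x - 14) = x - 2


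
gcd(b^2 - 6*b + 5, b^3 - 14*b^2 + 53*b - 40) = b^2 - 6*b + 5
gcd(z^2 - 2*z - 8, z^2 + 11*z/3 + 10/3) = z + 2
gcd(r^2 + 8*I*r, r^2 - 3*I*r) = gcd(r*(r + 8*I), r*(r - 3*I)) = r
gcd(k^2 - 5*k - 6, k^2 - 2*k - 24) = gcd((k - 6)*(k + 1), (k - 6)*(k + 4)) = k - 6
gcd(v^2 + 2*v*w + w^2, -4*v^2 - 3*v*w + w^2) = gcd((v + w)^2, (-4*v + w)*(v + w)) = v + w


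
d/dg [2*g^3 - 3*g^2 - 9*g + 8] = 6*g^2 - 6*g - 9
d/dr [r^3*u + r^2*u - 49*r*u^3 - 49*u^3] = u*(3*r^2 + 2*r - 49*u^2)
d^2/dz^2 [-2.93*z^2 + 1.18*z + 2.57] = -5.86000000000000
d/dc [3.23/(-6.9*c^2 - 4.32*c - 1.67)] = (44.574*c + 13.9536)/(6.9*c^2 + 4.32*c + 1.67)^2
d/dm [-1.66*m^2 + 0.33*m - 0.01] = 0.33 - 3.32*m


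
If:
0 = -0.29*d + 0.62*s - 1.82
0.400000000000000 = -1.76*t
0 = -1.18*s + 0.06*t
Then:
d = -6.30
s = -0.01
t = -0.23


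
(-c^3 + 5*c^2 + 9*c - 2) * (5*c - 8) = -5*c^4 + 33*c^3 + 5*c^2 - 82*c + 16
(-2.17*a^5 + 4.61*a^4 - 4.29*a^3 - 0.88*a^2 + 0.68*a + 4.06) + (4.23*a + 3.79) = -2.17*a^5 + 4.61*a^4 - 4.29*a^3 - 0.88*a^2 + 4.91*a + 7.85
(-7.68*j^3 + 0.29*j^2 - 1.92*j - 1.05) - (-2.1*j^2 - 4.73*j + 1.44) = -7.68*j^3 + 2.39*j^2 + 2.81*j - 2.49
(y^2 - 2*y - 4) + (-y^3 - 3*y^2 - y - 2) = -y^3 - 2*y^2 - 3*y - 6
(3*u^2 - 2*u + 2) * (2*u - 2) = 6*u^3 - 10*u^2 + 8*u - 4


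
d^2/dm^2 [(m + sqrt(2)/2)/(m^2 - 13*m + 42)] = ((2*m - 13)^2*(2*m + sqrt(2)) + (-6*m - sqrt(2) + 26)*(m^2 - 13*m + 42))/(m^2 - 13*m + 42)^3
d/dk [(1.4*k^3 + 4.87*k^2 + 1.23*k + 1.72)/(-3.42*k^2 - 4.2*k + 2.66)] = (-4.788*k^4 - 11.76*k^3 - 5.0754*k^2 + 37.6732*k + 10.4958)/(11.6964*k^4 + 28.728*k^3 - 0.554400000000001*k^2 - 22.344*k + 7.0756)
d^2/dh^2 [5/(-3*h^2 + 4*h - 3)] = 10*(9*h^2 - 12*h - 4*(3*h - 2)^2 + 9)/(3*h^2 - 4*h + 3)^3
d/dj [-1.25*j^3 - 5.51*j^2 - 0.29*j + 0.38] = -3.75*j^2 - 11.02*j - 0.29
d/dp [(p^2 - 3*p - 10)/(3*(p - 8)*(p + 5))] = 10*(3 - 2*p)/(p^4 - 6*p^3 - 71*p^2 + 240*p + 1600)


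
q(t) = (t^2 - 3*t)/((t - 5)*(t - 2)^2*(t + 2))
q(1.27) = 0.34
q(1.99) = 1673.54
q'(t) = (2*t - 3)/((t - 5)*(t - 2)^2*(t + 2)) - (t^2 - 3*t)/((t - 5)*(t - 2)^2*(t + 2)^2) - 2*(t^2 - 3*t)/((t - 5)*(t - 2)^3*(t + 2)) - (t^2 - 3*t)/((t - 5)^2*(t - 2)^2*(t + 2)) = 2*(-t^4 + 6*t^3 - 9*t^2 + 5*t - 30)/(t^7 - 12*t^6 + 37*t^5 + 46*t^4 - 344*t^3 + 208*t^2 + 720*t - 800)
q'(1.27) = 0.98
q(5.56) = 0.27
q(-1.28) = -0.11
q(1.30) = 0.37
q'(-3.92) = 0.03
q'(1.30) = 1.11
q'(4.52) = -0.70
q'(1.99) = 334027.77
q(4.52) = -0.35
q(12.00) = 0.01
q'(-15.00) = 0.00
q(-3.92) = 0.05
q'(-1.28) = 0.18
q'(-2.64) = 0.22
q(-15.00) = 0.00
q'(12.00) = 0.00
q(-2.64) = 0.14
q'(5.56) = -0.51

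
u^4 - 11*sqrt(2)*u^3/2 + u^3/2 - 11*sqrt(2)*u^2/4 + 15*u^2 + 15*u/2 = u*(u + 1/2)*(u - 3*sqrt(2))*(u - 5*sqrt(2)/2)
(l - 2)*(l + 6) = l^2 + 4*l - 12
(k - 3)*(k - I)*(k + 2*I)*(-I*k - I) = -I*k^4 + k^3 + 2*I*k^3 - 2*k^2 + I*k^2 - 3*k + 4*I*k + 6*I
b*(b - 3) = b^2 - 3*b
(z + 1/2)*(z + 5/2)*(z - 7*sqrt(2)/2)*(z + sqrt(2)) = z^4 - 5*sqrt(2)*z^3/2 + 3*z^3 - 15*sqrt(2)*z^2/2 - 23*z^2/4 - 21*z - 25*sqrt(2)*z/8 - 35/4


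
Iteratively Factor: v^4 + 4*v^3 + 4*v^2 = (v)*(v^3 + 4*v^2 + 4*v) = v*(v + 2)*(v^2 + 2*v) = v^2*(v + 2)*(v + 2)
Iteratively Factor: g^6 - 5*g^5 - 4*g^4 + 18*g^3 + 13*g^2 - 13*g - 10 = (g + 1)*(g^5 - 6*g^4 + 2*g^3 + 16*g^2 - 3*g - 10) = (g - 5)*(g + 1)*(g^4 - g^3 - 3*g^2 + g + 2) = (g - 5)*(g - 1)*(g + 1)*(g^3 - 3*g - 2) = (g - 5)*(g - 1)*(g + 1)^2*(g^2 - g - 2) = (g - 5)*(g - 2)*(g - 1)*(g + 1)^2*(g + 1)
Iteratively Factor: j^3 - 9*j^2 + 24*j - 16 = (j - 1)*(j^2 - 8*j + 16) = (j - 4)*(j - 1)*(j - 4)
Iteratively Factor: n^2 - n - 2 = (n + 1)*(n - 2)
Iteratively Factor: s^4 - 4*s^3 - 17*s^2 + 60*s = (s - 5)*(s^3 + s^2 - 12*s) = (s - 5)*(s - 3)*(s^2 + 4*s) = s*(s - 5)*(s - 3)*(s + 4)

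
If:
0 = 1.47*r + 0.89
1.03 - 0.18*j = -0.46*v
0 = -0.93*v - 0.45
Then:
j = 4.49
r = -0.61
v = -0.48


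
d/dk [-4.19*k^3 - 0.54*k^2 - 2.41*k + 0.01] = -12.57*k^2 - 1.08*k - 2.41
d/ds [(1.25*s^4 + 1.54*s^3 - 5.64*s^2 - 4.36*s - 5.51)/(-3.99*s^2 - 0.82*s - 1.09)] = (-9.975*s^5 - 9.2196*s^4 - 7.97560000000001*s^3 - 17.8074*s^2 - 31.6746*s + 0.234200000000001)/(15.9201*s^4 + 6.5436*s^3 + 9.3706*s^2 + 1.7876*s + 1.1881)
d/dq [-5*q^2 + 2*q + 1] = 2 - 10*q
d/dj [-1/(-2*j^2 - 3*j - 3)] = (-4*j - 3)/(2*j^2 + 3*j + 3)^2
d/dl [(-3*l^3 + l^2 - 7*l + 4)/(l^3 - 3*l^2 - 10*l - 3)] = (8*l^4 + 74*l^3 - 16*l^2 + 18*l + 61)/(l^6 - 6*l^5 - 11*l^4 + 54*l^3 + 118*l^2 + 60*l + 9)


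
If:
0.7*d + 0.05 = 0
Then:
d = -0.07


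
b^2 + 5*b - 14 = (b - 2)*(b + 7)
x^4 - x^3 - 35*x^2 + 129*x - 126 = (x - 3)^2*(x - 2)*(x + 7)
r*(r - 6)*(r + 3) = r^3 - 3*r^2 - 18*r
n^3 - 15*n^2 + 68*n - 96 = (n - 8)*(n - 4)*(n - 3)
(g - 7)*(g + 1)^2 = g^3 - 5*g^2 - 13*g - 7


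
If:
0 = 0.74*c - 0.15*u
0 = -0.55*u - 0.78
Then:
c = -0.29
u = -1.42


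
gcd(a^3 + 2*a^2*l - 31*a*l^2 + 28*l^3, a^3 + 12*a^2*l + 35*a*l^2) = a + 7*l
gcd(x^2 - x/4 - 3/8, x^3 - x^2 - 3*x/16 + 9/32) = x^2 - x/4 - 3/8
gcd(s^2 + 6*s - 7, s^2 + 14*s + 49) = s + 7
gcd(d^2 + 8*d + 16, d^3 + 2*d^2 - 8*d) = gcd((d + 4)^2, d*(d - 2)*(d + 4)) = d + 4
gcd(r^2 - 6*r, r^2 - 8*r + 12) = r - 6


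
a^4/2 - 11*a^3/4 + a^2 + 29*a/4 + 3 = (a/2 + 1/4)*(a - 4)*(a - 3)*(a + 1)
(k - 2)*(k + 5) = k^2 + 3*k - 10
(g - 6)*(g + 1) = g^2 - 5*g - 6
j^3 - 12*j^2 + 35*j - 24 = (j - 8)*(j - 3)*(j - 1)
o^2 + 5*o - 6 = (o - 1)*(o + 6)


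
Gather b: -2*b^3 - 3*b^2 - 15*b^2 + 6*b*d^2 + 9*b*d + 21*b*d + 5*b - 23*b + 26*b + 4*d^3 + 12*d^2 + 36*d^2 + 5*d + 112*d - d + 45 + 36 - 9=-2*b^3 - 18*b^2 + b*(6*d^2 + 30*d + 8) + 4*d^3 + 48*d^2 + 116*d + 72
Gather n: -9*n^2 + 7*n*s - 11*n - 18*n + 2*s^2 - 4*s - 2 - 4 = -9*n^2 + n*(7*s - 29) + 2*s^2 - 4*s - 6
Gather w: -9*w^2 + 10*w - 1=-9*w^2 + 10*w - 1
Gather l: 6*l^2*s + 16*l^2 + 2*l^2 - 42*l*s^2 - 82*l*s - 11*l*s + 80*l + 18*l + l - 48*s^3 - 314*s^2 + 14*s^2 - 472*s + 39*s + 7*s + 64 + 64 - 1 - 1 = l^2*(6*s + 18) + l*(-42*s^2 - 93*s + 99) - 48*s^3 - 300*s^2 - 426*s + 126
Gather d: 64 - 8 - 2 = 54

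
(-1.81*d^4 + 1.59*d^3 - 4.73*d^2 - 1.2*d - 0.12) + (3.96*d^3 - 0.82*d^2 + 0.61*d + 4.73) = -1.81*d^4 + 5.55*d^3 - 5.55*d^2 - 0.59*d + 4.61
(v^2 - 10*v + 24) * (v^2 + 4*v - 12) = v^4 - 6*v^3 - 28*v^2 + 216*v - 288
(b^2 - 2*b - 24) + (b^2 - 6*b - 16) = 2*b^2 - 8*b - 40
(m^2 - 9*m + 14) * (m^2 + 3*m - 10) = m^4 - 6*m^3 - 23*m^2 + 132*m - 140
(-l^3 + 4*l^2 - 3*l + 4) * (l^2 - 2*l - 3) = -l^5 + 6*l^4 - 8*l^3 - 2*l^2 + l - 12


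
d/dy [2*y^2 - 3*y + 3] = 4*y - 3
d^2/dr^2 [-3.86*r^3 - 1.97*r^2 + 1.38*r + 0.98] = -23.16*r - 3.94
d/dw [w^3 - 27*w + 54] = 3*w^2 - 27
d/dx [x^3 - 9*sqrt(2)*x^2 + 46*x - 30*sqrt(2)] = 3*x^2 - 18*sqrt(2)*x + 46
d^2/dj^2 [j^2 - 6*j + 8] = 2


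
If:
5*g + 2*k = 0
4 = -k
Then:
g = 8/5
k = -4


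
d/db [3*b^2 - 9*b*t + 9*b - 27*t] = 6*b - 9*t + 9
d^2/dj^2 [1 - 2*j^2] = -4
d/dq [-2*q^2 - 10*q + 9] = -4*q - 10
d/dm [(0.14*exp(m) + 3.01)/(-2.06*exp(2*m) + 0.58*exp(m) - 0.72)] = (0.2884*exp(2*m) + 12.4012*exp(m) - 1.8466)*exp(m)/(4.2436*exp(4*m) - 2.3896*exp(3*m) + 3.3028*exp(2*m) - 0.8352*exp(m) + 0.5184)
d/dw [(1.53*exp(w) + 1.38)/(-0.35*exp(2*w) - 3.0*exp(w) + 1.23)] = (0.5355*exp(2*w) + 0.966*exp(w) + 6.0219)*exp(w)/(0.1225*exp(4*w) + 2.1*exp(3*w) + 8.139*exp(2*w) - 7.38*exp(w) + 1.5129)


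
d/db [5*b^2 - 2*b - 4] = 10*b - 2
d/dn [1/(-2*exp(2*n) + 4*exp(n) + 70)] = (exp(n) - 1)*exp(n)/(-exp(2*n) + 2*exp(n) + 35)^2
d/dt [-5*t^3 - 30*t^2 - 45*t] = -15*t^2 - 60*t - 45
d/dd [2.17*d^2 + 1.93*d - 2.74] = 4.34*d + 1.93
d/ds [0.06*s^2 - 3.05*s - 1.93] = 0.12*s - 3.05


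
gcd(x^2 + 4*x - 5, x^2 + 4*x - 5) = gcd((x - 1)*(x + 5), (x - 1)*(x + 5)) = x^2 + 4*x - 5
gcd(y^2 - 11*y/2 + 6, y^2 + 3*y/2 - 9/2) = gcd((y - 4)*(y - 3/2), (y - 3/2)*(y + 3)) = y - 3/2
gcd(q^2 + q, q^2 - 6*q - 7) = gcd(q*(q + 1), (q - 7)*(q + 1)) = q + 1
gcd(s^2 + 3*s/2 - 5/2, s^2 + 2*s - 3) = s - 1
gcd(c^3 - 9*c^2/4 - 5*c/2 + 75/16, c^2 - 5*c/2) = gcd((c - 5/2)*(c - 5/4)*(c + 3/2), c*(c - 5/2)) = c - 5/2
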